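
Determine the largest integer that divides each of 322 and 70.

14

322 = 2 × 7 × 23
70 = 2 × 5 × 7
gcd(322, 70) = 2 × 7 = 14.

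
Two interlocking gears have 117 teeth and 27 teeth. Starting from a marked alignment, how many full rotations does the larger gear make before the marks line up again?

All finish a whole number of cycles simultaneously at t = LCM of the periods.
117 = 3^2 × 13
27 = 3^3
LCM(117, 27) = 3^3 × 13 = 351.
Rotations for period 117: 351 / 117 = 3.

3 rotations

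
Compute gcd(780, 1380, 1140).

780 = 2^2 × 3 × 5 × 13
1380 = 2^2 × 3 × 5 × 23
1140 = 2^2 × 3 × 5 × 19
gcd(780, 1380, 1140) = 2^2 × 3 × 5 = 60.

60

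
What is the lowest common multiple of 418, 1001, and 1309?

418 = 2 × 11 × 19
1001 = 7 × 11 × 13
1309 = 7 × 11 × 17
LCM(418, 1001, 1309) = 2 × 7 × 11 × 13 × 17 × 19 = 646646.

646646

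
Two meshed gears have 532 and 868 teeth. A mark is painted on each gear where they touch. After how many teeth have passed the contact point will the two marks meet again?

16492 teeth

They coincide at every common multiple of the periods; the first is the LCM.
532 = 2^2 × 7 × 19
868 = 2^2 × 7 × 31
LCM(532, 868) = 2^2 × 7 × 19 × 31 = 16492.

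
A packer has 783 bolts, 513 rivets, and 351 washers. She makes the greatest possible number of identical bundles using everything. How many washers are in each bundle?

13

Number of bundles = gcd(783, 513, 351).
783 = 3^3 × 29
513 = 3^3 × 19
351 = 3^3 × 13
gcd(783, 513, 351) = 3^3 = 27.
washers per bundle = 351 / 27 = 13.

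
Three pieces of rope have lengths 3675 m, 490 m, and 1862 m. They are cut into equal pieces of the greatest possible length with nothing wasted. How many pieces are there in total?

123

Piece length = gcd(3675, 490, 1862).
3675 = 3 × 5^2 × 7^2
490 = 2 × 5 × 7^2
1862 = 2 × 7^2 × 19
gcd(3675, 490, 1862) = 7^2 = 49.
Total pieces = 3675/49 + 490/49 + 1862/49 = 75 + 10 + 38 = 123.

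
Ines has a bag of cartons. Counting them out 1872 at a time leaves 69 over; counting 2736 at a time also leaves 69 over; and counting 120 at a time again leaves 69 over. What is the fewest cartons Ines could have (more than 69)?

N − 69 must be a common multiple of 1872, 2736, and 120.
1872 = 2^4 × 3^2 × 13
2736 = 2^4 × 3^2 × 19
120 = 2^3 × 3 × 5
LCM(1872, 2736, 120) = 2^4 × 3^2 × 5 × 13 × 19 = 177840.
Smallest N > 69 is LCM + 69 = 177840 + 69 = 177909.

177909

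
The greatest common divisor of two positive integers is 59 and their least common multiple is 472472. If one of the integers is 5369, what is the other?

5192

For two integers, gcd × lcm = product, so the other is (59 × 472472) / 5369 = 27875848 / 5369 = 5192.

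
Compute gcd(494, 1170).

26

494 = 2 × 13 × 19
1170 = 2 × 3^2 × 5 × 13
gcd(494, 1170) = 2 × 13 = 26.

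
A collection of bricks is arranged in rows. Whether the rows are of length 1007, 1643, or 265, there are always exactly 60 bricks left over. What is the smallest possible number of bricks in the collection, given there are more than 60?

156145

N − 60 must be a common multiple of 1007, 1643, and 265.
1007 = 19 × 53
1643 = 31 × 53
265 = 5 × 53
LCM(1007, 1643, 265) = 5 × 19 × 31 × 53 = 156085.
Smallest N > 60 is LCM + 60 = 156085 + 60 = 156145.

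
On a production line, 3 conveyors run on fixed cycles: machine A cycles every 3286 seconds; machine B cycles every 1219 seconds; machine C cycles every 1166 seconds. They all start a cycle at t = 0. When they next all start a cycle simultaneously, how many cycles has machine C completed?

713 cycles

All finish a whole number of cycles simultaneously at t = LCM of the periods.
3286 = 2 × 31 × 53
1219 = 23 × 53
1166 = 2 × 11 × 53
LCM(3286, 1219, 1166) = 2 × 11 × 23 × 31 × 53 = 831358.
Cycles for period 1166: 831358 / 1166 = 713.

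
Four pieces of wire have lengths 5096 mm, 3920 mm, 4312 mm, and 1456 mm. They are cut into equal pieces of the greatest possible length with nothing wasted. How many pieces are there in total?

Piece length = gcd(5096, 3920, 4312, 1456).
5096 = 2^3 × 7^2 × 13
3920 = 2^4 × 5 × 7^2
4312 = 2^3 × 7^2 × 11
1456 = 2^4 × 7 × 13
gcd(5096, 3920, 4312, 1456) = 2^3 × 7 = 56.
Total pieces = 5096/56 + 3920/56 + 4312/56 + 1456/56 = 91 + 70 + 77 + 26 = 264.

264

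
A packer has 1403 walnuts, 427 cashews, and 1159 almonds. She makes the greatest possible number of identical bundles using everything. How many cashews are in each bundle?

7

Number of bundles = gcd(1403, 427, 1159).
1403 = 23 × 61
427 = 7 × 61
1159 = 19 × 61
gcd(1403, 427, 1159) = 61.
cashews per bundle = 427 / 61 = 7.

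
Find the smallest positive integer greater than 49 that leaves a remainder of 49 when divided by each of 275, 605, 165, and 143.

118024

N − 49 must be a common multiple of 275, 605, 165, and 143.
275 = 5^2 × 11
605 = 5 × 11^2
165 = 3 × 5 × 11
143 = 11 × 13
LCM(275, 605, 165, 143) = 3 × 5^2 × 11^2 × 13 = 117975.
Smallest N > 49 is LCM + 49 = 117975 + 49 = 118024.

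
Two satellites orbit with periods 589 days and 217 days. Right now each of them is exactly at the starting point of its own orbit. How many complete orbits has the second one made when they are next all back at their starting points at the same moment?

19 orbits

They are all back at their starting positions together after one LCM of the periods.
589 = 19 × 31
217 = 7 × 31
LCM(589, 217) = 7 × 19 × 31 = 4123.
Orbits for period 217: 4123 / 217 = 19.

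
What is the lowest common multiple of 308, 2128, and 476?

397936

308 = 2^2 × 7 × 11
2128 = 2^4 × 7 × 19
476 = 2^2 × 7 × 17
LCM(308, 2128, 476) = 2^4 × 7 × 11 × 17 × 19 = 397936.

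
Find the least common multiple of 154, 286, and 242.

154 = 2 × 7 × 11
286 = 2 × 11 × 13
242 = 2 × 11^2
LCM(154, 286, 242) = 2 × 7 × 11^2 × 13 = 22022.

22022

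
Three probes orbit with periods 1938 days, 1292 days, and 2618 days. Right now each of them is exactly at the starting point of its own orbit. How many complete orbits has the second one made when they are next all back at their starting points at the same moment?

The first common completion time is the LCM of the periods.
1938 = 2 × 3 × 17 × 19
1292 = 2^2 × 17 × 19
2618 = 2 × 7 × 11 × 17
LCM(1938, 1292, 2618) = 2^2 × 3 × 7 × 11 × 17 × 19 = 298452.
Orbits for period 1292: 298452 / 1292 = 231.

231 orbits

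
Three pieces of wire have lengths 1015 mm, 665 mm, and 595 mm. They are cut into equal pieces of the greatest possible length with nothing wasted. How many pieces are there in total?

Piece length = gcd(1015, 665, 595).
1015 = 5 × 7 × 29
665 = 5 × 7 × 19
595 = 5 × 7 × 17
gcd(1015, 665, 595) = 5 × 7 = 35.
Total pieces = 1015/35 + 665/35 + 595/35 = 29 + 19 + 17 = 65.

65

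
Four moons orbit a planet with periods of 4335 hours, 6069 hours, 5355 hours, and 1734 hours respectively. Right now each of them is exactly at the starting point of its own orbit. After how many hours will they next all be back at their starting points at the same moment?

182070 hours

They coincide at every common multiple of the periods; the first is the LCM.
4335 = 3 × 5 × 17^2
6069 = 3 × 7 × 17^2
5355 = 3^2 × 5 × 7 × 17
1734 = 2 × 3 × 17^2
LCM(4335, 6069, 5355, 1734) = 2 × 3^2 × 5 × 7 × 17^2 = 182070.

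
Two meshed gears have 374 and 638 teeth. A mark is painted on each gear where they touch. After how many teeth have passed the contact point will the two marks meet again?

We need the least common multiple of the intervals.
374 = 2 × 11 × 17
638 = 2 × 11 × 29
LCM(374, 638) = 2 × 11 × 17 × 29 = 10846.

10846 teeth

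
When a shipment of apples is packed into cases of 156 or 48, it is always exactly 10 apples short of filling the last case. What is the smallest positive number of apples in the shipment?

Being 10 short of a full case of size k means N ≡ −10 (mod k), i.e. N + 10 is a multiple of each size.
156 = 2^2 × 3 × 13
48 = 2^4 × 3
LCM(156, 48) = 2^4 × 3 × 13 = 624.
Smallest positive N is 624 − 10 = 614.

614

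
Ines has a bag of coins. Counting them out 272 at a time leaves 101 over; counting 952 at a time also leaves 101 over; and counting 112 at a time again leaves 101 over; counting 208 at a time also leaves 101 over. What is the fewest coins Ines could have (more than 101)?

24853

N − 101 must be a common multiple of 272, 952, 112, and 208.
272 = 2^4 × 17
952 = 2^3 × 7 × 17
112 = 2^4 × 7
208 = 2^4 × 13
LCM(272, 952, 112, 208) = 2^4 × 7 × 13 × 17 = 24752.
Smallest N > 101 is LCM + 101 = 24752 + 101 = 24853.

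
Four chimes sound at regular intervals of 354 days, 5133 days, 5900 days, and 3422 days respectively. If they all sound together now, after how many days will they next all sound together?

The first simultaneous occurrence is after LCM of the individual periods.
354 = 2 × 3 × 59
5133 = 3 × 29 × 59
5900 = 2^2 × 5^2 × 59
3422 = 2 × 29 × 59
LCM(354, 5133, 5900, 3422) = 2^2 × 3 × 5^2 × 29 × 59 = 513300.

513300 days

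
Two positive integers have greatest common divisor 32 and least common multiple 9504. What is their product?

304128

For any two positive integers, gcd × lcm = product = 32 × 9504 = 304128.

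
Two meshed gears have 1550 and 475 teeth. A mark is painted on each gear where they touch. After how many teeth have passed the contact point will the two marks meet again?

We need the least common multiple of the intervals.
1550 = 2 × 5^2 × 31
475 = 5^2 × 19
LCM(1550, 475) = 2 × 5^2 × 19 × 31 = 29450.

29450 teeth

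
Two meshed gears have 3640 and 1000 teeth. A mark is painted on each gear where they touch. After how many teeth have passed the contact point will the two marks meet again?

We need the least common multiple of the intervals.
3640 = 2^3 × 5 × 7 × 13
1000 = 2^3 × 5^3
LCM(3640, 1000) = 2^3 × 5^3 × 7 × 13 = 91000.

91000 teeth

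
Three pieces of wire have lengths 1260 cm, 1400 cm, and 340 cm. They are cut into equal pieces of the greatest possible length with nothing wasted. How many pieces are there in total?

150

Piece length = gcd(1260, 1400, 340).
1260 = 2^2 × 3^2 × 5 × 7
1400 = 2^3 × 5^2 × 7
340 = 2^2 × 5 × 17
gcd(1260, 1400, 340) = 2^2 × 5 = 20.
Total pieces = 1260/20 + 1400/20 + 340/20 = 63 + 70 + 17 = 150.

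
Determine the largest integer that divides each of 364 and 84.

28

364 = 2^2 × 7 × 13
84 = 2^2 × 3 × 7
gcd(364, 84) = 2^2 × 7 = 28.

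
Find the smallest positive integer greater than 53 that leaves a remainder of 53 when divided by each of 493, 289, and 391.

192816

N − 53 must be a common multiple of 493, 289, and 391.
493 = 17 × 29
289 = 17^2
391 = 17 × 23
LCM(493, 289, 391) = 17^2 × 23 × 29 = 192763.
Smallest N > 53 is LCM + 53 = 192763 + 53 = 192816.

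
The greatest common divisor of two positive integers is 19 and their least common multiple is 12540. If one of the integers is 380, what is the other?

627

For two integers, gcd × lcm = product, so the other is (19 × 12540) / 380 = 238260 / 380 = 627.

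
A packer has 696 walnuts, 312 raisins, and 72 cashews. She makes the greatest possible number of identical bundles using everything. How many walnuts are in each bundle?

29

Number of bundles = gcd(696, 312, 72).
696 = 2^3 × 3 × 29
312 = 2^3 × 3 × 13
72 = 2^3 × 3^2
gcd(696, 312, 72) = 2^3 × 3 = 24.
walnuts per bundle = 696 / 24 = 29.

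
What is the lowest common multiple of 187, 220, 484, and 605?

187 = 11 × 17
220 = 2^2 × 5 × 11
484 = 2^2 × 11^2
605 = 5 × 11^2
LCM(187, 220, 484, 605) = 2^2 × 5 × 11^2 × 17 = 41140.

41140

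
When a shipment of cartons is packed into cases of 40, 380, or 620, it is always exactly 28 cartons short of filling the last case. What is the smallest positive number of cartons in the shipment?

Being 28 short of a full case of size k means N ≡ −28 (mod k), i.e. N + 28 is a multiple of each size.
40 = 2^3 × 5
380 = 2^2 × 5 × 19
620 = 2^2 × 5 × 31
LCM(40, 380, 620) = 2^3 × 5 × 19 × 31 = 23560.
Smallest positive N is 23560 − 28 = 23532.

23532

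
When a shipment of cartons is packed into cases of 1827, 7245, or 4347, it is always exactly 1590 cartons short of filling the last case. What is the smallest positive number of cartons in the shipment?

628725

Being 1590 short of a full case of size k means N ≡ −1590 (mod k), i.e. N + 1590 is a multiple of each size.
1827 = 3^2 × 7 × 29
7245 = 3^2 × 5 × 7 × 23
4347 = 3^3 × 7 × 23
LCM(1827, 7245, 4347) = 3^3 × 5 × 7 × 23 × 29 = 630315.
Smallest positive N is 630315 − 1590 = 628725.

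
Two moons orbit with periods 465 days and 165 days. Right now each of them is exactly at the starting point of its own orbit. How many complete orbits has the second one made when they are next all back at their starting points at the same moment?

31 orbits

The first common completion time is the LCM of the periods.
465 = 3 × 5 × 31
165 = 3 × 5 × 11
LCM(465, 165) = 3 × 5 × 11 × 31 = 5115.
Orbits for period 165: 5115 / 165 = 31.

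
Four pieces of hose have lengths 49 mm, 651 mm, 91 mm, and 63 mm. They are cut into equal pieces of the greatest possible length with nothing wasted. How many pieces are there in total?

122

Piece length = gcd(49, 651, 91, 63).
49 = 7^2
651 = 3 × 7 × 31
91 = 7 × 13
63 = 3^2 × 7
gcd(49, 651, 91, 63) = 7.
Total pieces = 49/7 + 651/7 + 91/7 + 63/7 = 7 + 93 + 13 + 9 = 122.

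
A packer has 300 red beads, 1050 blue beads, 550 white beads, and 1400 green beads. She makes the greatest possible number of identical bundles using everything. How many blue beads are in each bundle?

Number of bundles = gcd(300, 1050, 550, 1400).
300 = 2^2 × 3 × 5^2
1050 = 2 × 3 × 5^2 × 7
550 = 2 × 5^2 × 11
1400 = 2^3 × 5^2 × 7
gcd(300, 1050, 550, 1400) = 2 × 5^2 = 50.
blue beads per bundle = 1050 / 50 = 21.

21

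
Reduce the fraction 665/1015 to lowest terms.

19/29

665 = 5 × 7 × 19
1015 = 5 × 7 × 29
gcd(665, 1015) = 5 × 7 = 35.
Divide numerator and denominator by 35: 665/1015 = 19/29.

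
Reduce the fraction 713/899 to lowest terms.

713 = 23 × 31
899 = 29 × 31
gcd(713, 899) = 31.
Divide numerator and denominator by 31: 713/899 = 23/29.

23/29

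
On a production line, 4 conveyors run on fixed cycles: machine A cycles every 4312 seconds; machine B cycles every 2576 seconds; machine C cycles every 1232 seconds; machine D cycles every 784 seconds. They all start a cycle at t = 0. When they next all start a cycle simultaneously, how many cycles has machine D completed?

253 cycles

The first common completion time is the LCM of the periods.
4312 = 2^3 × 7^2 × 11
2576 = 2^4 × 7 × 23
1232 = 2^4 × 7 × 11
784 = 2^4 × 7^2
LCM(4312, 2576, 1232, 784) = 2^4 × 7^2 × 11 × 23 = 198352.
Cycles for period 784: 198352 / 784 = 253.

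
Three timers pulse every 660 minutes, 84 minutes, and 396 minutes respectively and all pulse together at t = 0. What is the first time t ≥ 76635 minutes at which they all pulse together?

83160 minutes

Joint pulses occur at multiples of LCM(660, 84, 396).
660 = 2^2 × 3 × 5 × 11
84 = 2^2 × 3 × 7
396 = 2^2 × 3^2 × 11
LCM(660, 84, 396) = 2^2 × 3^2 × 5 × 7 × 11 = 13860.
Smallest multiple of 13860 that is ≥ 76635: ⌈76635/13860⌉ × 13860 = 6 × 13860 = 83160.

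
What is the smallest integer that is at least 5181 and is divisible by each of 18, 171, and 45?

6840

The integer must be a common multiple of 18, 171, and 45, so a multiple of their LCM.
18 = 2 × 3^2
171 = 3^2 × 19
45 = 3^2 × 5
LCM(18, 171, 45) = 2 × 3^2 × 5 × 19 = 1710.
Smallest multiple of 1710 that is ≥ 5181: ⌈5181/1710⌉ × 1710 = 4 × 1710 = 6840.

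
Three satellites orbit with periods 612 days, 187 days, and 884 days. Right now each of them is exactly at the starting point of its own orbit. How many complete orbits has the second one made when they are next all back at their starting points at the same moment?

468 orbits

The first common completion time is the LCM of the periods.
612 = 2^2 × 3^2 × 17
187 = 11 × 17
884 = 2^2 × 13 × 17
LCM(612, 187, 884) = 2^2 × 3^2 × 11 × 13 × 17 = 87516.
Orbits for period 187: 87516 / 187 = 468.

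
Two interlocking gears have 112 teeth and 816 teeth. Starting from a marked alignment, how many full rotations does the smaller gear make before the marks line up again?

51 rotations

All finish a whole number of cycles simultaneously at t = LCM of the periods.
112 = 2^4 × 7
816 = 2^4 × 3 × 17
LCM(112, 816) = 2^4 × 3 × 7 × 17 = 5712.
Rotations for period 112: 5712 / 112 = 51.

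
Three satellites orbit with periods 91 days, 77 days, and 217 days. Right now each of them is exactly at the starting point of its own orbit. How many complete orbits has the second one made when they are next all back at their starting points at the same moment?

They are all back at their starting positions together after one LCM of the periods.
91 = 7 × 13
77 = 7 × 11
217 = 7 × 31
LCM(91, 77, 217) = 7 × 11 × 13 × 31 = 31031.
Orbits for period 77: 31031 / 77 = 403.

403 orbits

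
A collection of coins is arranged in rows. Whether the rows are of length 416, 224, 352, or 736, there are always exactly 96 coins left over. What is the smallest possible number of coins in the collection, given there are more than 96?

736832

N − 96 must be a common multiple of 416, 224, 352, and 736.
416 = 2^5 × 13
224 = 2^5 × 7
352 = 2^5 × 11
736 = 2^5 × 23
LCM(416, 224, 352, 736) = 2^5 × 7 × 11 × 13 × 23 = 736736.
Smallest N > 96 is LCM + 96 = 736736 + 96 = 736832.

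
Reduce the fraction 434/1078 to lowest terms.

434 = 2 × 7 × 31
1078 = 2 × 7^2 × 11
gcd(434, 1078) = 2 × 7 = 14.
Divide numerator and denominator by 14: 434/1078 = 31/77.

31/77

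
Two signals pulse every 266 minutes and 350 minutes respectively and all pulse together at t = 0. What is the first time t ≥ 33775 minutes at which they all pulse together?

Joint pulses occur at multiples of LCM(266, 350).
266 = 2 × 7 × 19
350 = 2 × 5^2 × 7
LCM(266, 350) = 2 × 5^2 × 7 × 19 = 6650.
Smallest multiple of 6650 that is ≥ 33775: ⌈33775/6650⌉ × 6650 = 6 × 6650 = 39900.

39900 minutes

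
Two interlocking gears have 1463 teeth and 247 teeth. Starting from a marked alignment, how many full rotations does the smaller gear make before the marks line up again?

The first common completion time is the LCM of the periods.
1463 = 7 × 11 × 19
247 = 13 × 19
LCM(1463, 247) = 7 × 11 × 13 × 19 = 19019.
Rotations for period 247: 19019 / 247 = 77.

77 rotations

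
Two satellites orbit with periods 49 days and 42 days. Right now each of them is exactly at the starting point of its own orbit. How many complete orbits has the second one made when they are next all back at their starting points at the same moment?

7 orbits

They are all back at their starting positions together after one LCM of the periods.
49 = 7^2
42 = 2 × 3 × 7
LCM(49, 42) = 2 × 3 × 7^2 = 294.
Orbits for period 42: 294 / 42 = 7.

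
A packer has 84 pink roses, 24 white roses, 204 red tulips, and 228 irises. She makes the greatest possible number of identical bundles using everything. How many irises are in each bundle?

Number of bundles = gcd(84, 24, 204, 228).
84 = 2^2 × 3 × 7
24 = 2^3 × 3
204 = 2^2 × 3 × 17
228 = 2^2 × 3 × 19
gcd(84, 24, 204, 228) = 2^2 × 3 = 12.
irises per bundle = 228 / 12 = 19.

19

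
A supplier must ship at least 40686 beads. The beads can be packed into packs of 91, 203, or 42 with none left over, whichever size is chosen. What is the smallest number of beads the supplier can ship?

47502

The number of beads must be a common multiple of 91, 203, and 42, so a multiple of their LCM.
91 = 7 × 13
203 = 7 × 29
42 = 2 × 3 × 7
LCM(91, 203, 42) = 2 × 3 × 7 × 13 × 29 = 15834.
Smallest multiple of 15834 that is ≥ 40686: ⌈40686/15834⌉ × 15834 = 3 × 15834 = 47502.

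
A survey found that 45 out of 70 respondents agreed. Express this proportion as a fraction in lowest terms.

45 = 3^2 × 5
70 = 2 × 5 × 7
gcd(45, 70) = 5.
Divide numerator and denominator by 5: 45/70 = 9/14.

9/14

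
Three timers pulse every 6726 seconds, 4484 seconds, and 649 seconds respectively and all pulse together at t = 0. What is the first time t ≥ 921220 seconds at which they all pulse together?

1035804 seconds

Joint pulses occur at multiples of LCM(6726, 4484, 649).
6726 = 2 × 3 × 19 × 59
4484 = 2^2 × 19 × 59
649 = 11 × 59
LCM(6726, 4484, 649) = 2^2 × 3 × 11 × 19 × 59 = 147972.
Smallest multiple of 147972 that is ≥ 921220: ⌈921220/147972⌉ × 147972 = 7 × 147972 = 1035804.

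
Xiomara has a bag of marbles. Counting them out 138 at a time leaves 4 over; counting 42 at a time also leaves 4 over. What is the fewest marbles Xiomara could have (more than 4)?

N − 4 must be a common multiple of 138 and 42.
138 = 2 × 3 × 23
42 = 2 × 3 × 7
LCM(138, 42) = 2 × 3 × 7 × 23 = 966.
Smallest N > 4 is LCM + 4 = 966 + 4 = 970.

970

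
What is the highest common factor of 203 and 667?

203 = 7 × 29
667 = 23 × 29
gcd(203, 667) = 29.

29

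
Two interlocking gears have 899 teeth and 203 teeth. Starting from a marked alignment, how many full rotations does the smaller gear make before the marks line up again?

31 rotations

The first common completion time is the LCM of the periods.
899 = 29 × 31
203 = 7 × 29
LCM(899, 203) = 7 × 29 × 31 = 6293.
Rotations for period 203: 6293 / 203 = 31.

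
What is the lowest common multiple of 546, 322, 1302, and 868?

778596

546 = 2 × 3 × 7 × 13
322 = 2 × 7 × 23
1302 = 2 × 3 × 7 × 31
868 = 2^2 × 7 × 31
LCM(546, 322, 1302, 868) = 2^2 × 3 × 7 × 13 × 23 × 31 = 778596.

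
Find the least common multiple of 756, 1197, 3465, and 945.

790020

756 = 2^2 × 3^3 × 7
1197 = 3^2 × 7 × 19
3465 = 3^2 × 5 × 7 × 11
945 = 3^3 × 5 × 7
LCM(756, 1197, 3465, 945) = 2^2 × 3^3 × 5 × 7 × 11 × 19 = 790020.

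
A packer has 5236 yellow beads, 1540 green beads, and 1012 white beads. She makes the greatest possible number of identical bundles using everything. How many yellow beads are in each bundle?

119

Number of bundles = gcd(5236, 1540, 1012).
5236 = 2^2 × 7 × 11 × 17
1540 = 2^2 × 5 × 7 × 11
1012 = 2^2 × 11 × 23
gcd(5236, 1540, 1012) = 2^2 × 11 = 44.
yellow beads per bundle = 5236 / 44 = 119.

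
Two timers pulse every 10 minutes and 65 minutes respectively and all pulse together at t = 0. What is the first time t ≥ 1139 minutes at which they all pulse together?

1170 minutes

Joint pulses occur at multiples of LCM(10, 65).
10 = 2 × 5
65 = 5 × 13
LCM(10, 65) = 2 × 5 × 13 = 130.
Smallest multiple of 130 that is ≥ 1139: ⌈1139/130⌉ × 130 = 9 × 130 = 1170.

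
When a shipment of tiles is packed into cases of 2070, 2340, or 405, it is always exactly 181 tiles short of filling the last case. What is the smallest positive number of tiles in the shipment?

484199

Being 181 short of a full case of size k means N ≡ −181 (mod k), i.e. N + 181 is a multiple of each size.
2070 = 2 × 3^2 × 5 × 23
2340 = 2^2 × 3^2 × 5 × 13
405 = 3^4 × 5
LCM(2070, 2340, 405) = 2^2 × 3^4 × 5 × 13 × 23 = 484380.
Smallest positive N is 484380 − 181 = 484199.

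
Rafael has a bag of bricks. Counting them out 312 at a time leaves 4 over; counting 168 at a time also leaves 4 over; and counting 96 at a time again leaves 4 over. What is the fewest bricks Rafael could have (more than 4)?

N − 4 must be a common multiple of 312, 168, and 96.
312 = 2^3 × 3 × 13
168 = 2^3 × 3 × 7
96 = 2^5 × 3
LCM(312, 168, 96) = 2^5 × 3 × 7 × 13 = 8736.
Smallest N > 4 is LCM + 4 = 8736 + 4 = 8740.

8740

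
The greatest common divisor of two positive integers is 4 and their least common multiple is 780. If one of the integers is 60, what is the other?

52

For two integers, gcd × lcm = product, so the other is (4 × 780) / 60 = 3120 / 60 = 52.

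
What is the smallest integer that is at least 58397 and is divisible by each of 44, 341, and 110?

The integer must be a common multiple of 44, 341, and 110, so a multiple of their LCM.
44 = 2^2 × 11
341 = 11 × 31
110 = 2 × 5 × 11
LCM(44, 341, 110) = 2^2 × 5 × 11 × 31 = 6820.
Smallest multiple of 6820 that is ≥ 58397: ⌈58397/6820⌉ × 6820 = 9 × 6820 = 61380.

61380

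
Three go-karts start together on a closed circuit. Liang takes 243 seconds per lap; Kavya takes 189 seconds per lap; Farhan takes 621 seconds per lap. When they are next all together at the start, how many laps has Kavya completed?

207 laps

All finish a whole number of cycles simultaneously at t = LCM of the periods.
243 = 3^5
189 = 3^3 × 7
621 = 3^3 × 23
LCM(243, 189, 621) = 3^5 × 7 × 23 = 39123.
Laps for period 189: 39123 / 189 = 207.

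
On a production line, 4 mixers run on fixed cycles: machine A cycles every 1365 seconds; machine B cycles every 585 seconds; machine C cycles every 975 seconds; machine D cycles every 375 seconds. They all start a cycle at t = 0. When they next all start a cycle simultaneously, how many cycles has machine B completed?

All finish a whole number of cycles simultaneously at t = LCM of the periods.
1365 = 3 × 5 × 7 × 13
585 = 3^2 × 5 × 13
975 = 3 × 5^2 × 13
375 = 3 × 5^3
LCM(1365, 585, 975, 375) = 3^2 × 5^3 × 7 × 13 = 102375.
Cycles for period 585: 102375 / 585 = 175.

175 cycles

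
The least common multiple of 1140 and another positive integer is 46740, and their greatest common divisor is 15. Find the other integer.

615

gcd × lcm = product of the two integers, so the other integer is (15 × 46740) / 1140 = 615.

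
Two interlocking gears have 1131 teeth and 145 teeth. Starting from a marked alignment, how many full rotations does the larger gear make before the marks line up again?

5 rotations

All finish a whole number of cycles simultaneously at t = LCM of the periods.
1131 = 3 × 13 × 29
145 = 5 × 29
LCM(1131, 145) = 3 × 5 × 13 × 29 = 5655.
Rotations for period 1131: 5655 / 1131 = 5.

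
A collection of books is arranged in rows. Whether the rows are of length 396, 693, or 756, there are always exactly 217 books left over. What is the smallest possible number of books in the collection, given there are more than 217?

N − 217 must be a common multiple of 396, 693, and 756.
396 = 2^2 × 3^2 × 11
693 = 3^2 × 7 × 11
756 = 2^2 × 3^3 × 7
LCM(396, 693, 756) = 2^2 × 3^3 × 7 × 11 = 8316.
Smallest N > 217 is LCM + 217 = 8316 + 217 = 8533.

8533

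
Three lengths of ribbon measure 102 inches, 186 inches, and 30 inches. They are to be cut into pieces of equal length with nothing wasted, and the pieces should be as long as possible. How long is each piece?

6 inches

The greatest length dividing all of 102, 186, and 30 is their gcd.
102 = 2 × 3 × 17
186 = 2 × 3 × 31
30 = 2 × 3 × 5
gcd(102, 186, 30) = 2 × 3 = 6.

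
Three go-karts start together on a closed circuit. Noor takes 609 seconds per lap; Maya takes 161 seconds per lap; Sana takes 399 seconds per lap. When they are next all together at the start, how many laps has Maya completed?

The first common completion time is the LCM of the periods.
609 = 3 × 7 × 29
161 = 7 × 23
399 = 3 × 7 × 19
LCM(609, 161, 399) = 3 × 7 × 19 × 23 × 29 = 266133.
Laps for period 161: 266133 / 161 = 1653.

1653 laps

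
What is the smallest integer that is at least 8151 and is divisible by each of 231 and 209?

8778

The integer must be a common multiple of 231 and 209, so a multiple of their LCM.
231 = 3 × 7 × 11
209 = 11 × 19
LCM(231, 209) = 3 × 7 × 11 × 19 = 4389.
Smallest multiple of 4389 that is ≥ 8151: ⌈8151/4389⌉ × 4389 = 2 × 4389 = 8778.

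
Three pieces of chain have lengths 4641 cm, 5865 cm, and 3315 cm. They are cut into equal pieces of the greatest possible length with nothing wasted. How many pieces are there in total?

Piece length = gcd(4641, 5865, 3315).
4641 = 3 × 7 × 13 × 17
5865 = 3 × 5 × 17 × 23
3315 = 3 × 5 × 13 × 17
gcd(4641, 5865, 3315) = 3 × 17 = 51.
Total pieces = 4641/51 + 5865/51 + 3315/51 = 91 + 115 + 65 = 271.

271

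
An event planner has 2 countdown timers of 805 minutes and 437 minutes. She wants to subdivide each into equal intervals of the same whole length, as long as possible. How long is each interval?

23 minutes

By the Euclidean algorithm:
805 = 1 × 437 + 368
437 = 1 × 368 + 69
368 = 5 × 69 + 23
69 = 3 × 23 + 0
gcd(805, 437) = 23.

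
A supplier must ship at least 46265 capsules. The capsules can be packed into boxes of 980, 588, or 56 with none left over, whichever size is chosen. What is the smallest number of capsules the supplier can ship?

47040

The number of capsules must be a common multiple of 980, 588, and 56, so a multiple of their LCM.
980 = 2^2 × 5 × 7^2
588 = 2^2 × 3 × 7^2
56 = 2^3 × 7
LCM(980, 588, 56) = 2^3 × 3 × 5 × 7^2 = 5880.
Smallest multiple of 5880 that is ≥ 46265: ⌈46265/5880⌉ × 5880 = 8 × 5880 = 47040.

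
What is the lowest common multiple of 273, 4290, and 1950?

150150

273 = 3 × 7 × 13
4290 = 2 × 3 × 5 × 11 × 13
1950 = 2 × 3 × 5^2 × 13
LCM(273, 4290, 1950) = 2 × 3 × 5^2 × 7 × 11 × 13 = 150150.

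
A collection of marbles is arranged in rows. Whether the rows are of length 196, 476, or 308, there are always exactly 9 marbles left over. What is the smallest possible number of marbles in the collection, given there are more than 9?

N − 9 must be a common multiple of 196, 476, and 308.
196 = 2^2 × 7^2
476 = 2^2 × 7 × 17
308 = 2^2 × 7 × 11
LCM(196, 476, 308) = 2^2 × 7^2 × 11 × 17 = 36652.
Smallest N > 9 is LCM + 9 = 36652 + 9 = 36661.

36661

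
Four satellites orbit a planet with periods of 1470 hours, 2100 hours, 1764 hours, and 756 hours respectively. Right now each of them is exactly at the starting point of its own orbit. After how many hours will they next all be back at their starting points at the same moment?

They coincide at every common multiple of the periods; the first is the LCM.
1470 = 2 × 3 × 5 × 7^2
2100 = 2^2 × 3 × 5^2 × 7
1764 = 2^2 × 3^2 × 7^2
756 = 2^2 × 3^3 × 7
LCM(1470, 2100, 1764, 756) = 2^2 × 3^3 × 5^2 × 7^2 = 132300.

132300 hours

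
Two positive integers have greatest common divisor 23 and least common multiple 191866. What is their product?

4412918

For any two positive integers, gcd × lcm = product = 23 × 191866 = 4412918.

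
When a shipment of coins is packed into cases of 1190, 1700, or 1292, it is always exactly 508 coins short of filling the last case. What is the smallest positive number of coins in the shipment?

Being 508 short of a full case of size k means N ≡ −508 (mod k), i.e. N + 508 is a multiple of each size.
1190 = 2 × 5 × 7 × 17
1700 = 2^2 × 5^2 × 17
1292 = 2^2 × 17 × 19
LCM(1190, 1700, 1292) = 2^2 × 5^2 × 7 × 17 × 19 = 226100.
Smallest positive N is 226100 − 508 = 225592.

225592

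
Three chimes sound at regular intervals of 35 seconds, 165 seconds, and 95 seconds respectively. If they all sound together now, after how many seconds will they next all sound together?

21945 seconds

The first simultaneous occurrence is after LCM of the individual periods.
35 = 5 × 7
165 = 3 × 5 × 11
95 = 5 × 19
LCM(35, 165, 95) = 3 × 5 × 7 × 11 × 19 = 21945.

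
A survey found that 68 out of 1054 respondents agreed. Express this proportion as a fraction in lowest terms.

68 = 2^2 × 17
1054 = 2 × 17 × 31
gcd(68, 1054) = 2 × 17 = 34.
Divide numerator and denominator by 34: 68/1054 = 2/31.

2/31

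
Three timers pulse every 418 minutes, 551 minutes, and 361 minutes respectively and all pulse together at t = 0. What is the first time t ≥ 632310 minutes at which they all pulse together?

Joint pulses occur at multiples of LCM(418, 551, 361).
418 = 2 × 11 × 19
551 = 19 × 29
361 = 19^2
LCM(418, 551, 361) = 2 × 11 × 19^2 × 29 = 230318.
Smallest multiple of 230318 that is ≥ 632310: ⌈632310/230318⌉ × 230318 = 3 × 230318 = 690954.

690954 minutes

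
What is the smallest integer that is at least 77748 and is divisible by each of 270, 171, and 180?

82080

The integer must be a common multiple of 270, 171, and 180, so a multiple of their LCM.
270 = 2 × 3^3 × 5
171 = 3^2 × 19
180 = 2^2 × 3^2 × 5
LCM(270, 171, 180) = 2^2 × 3^3 × 5 × 19 = 10260.
Smallest multiple of 10260 that is ≥ 77748: ⌈77748/10260⌉ × 10260 = 8 × 10260 = 82080.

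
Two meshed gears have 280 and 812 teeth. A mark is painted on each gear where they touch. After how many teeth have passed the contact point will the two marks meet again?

8120 teeth

They coincide at every common multiple of the periods; the first is the LCM.
280 = 2^3 × 5 × 7
812 = 2^2 × 7 × 29
LCM(280, 812) = 2^3 × 5 × 7 × 29 = 8120.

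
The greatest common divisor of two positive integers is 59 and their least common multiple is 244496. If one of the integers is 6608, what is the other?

2183

For two integers, gcd × lcm = product, so the other is (59 × 244496) / 6608 = 14425264 / 6608 = 2183.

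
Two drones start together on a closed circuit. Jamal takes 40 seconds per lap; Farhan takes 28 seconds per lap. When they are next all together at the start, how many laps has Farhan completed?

The first common completion time is the LCM of the periods.
40 = 2^3 × 5
28 = 2^2 × 7
LCM(40, 28) = 2^3 × 5 × 7 = 280.
Laps for period 28: 280 / 28 = 10.

10 laps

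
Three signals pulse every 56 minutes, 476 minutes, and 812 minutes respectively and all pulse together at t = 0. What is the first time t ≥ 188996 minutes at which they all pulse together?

193256 minutes

Joint pulses occur at multiples of LCM(56, 476, 812).
56 = 2^3 × 7
476 = 2^2 × 7 × 17
812 = 2^2 × 7 × 29
LCM(56, 476, 812) = 2^3 × 7 × 17 × 29 = 27608.
Smallest multiple of 27608 that is ≥ 188996: ⌈188996/27608⌉ × 27608 = 7 × 27608 = 193256.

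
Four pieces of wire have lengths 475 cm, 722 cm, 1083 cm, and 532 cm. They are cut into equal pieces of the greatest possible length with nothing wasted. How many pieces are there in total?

148

Piece length = gcd(475, 722, 1083, 532).
475 = 5^2 × 19
722 = 2 × 19^2
1083 = 3 × 19^2
532 = 2^2 × 7 × 19
gcd(475, 722, 1083, 532) = 19.
Total pieces = 475/19 + 722/19 + 1083/19 + 532/19 = 25 + 38 + 57 + 28 = 148.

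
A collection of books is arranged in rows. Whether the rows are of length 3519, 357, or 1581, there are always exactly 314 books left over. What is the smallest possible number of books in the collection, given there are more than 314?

N − 314 must be a common multiple of 3519, 357, and 1581.
3519 = 3^2 × 17 × 23
357 = 3 × 7 × 17
1581 = 3 × 17 × 31
LCM(3519, 357, 1581) = 3^2 × 7 × 17 × 23 × 31 = 763623.
Smallest N > 314 is LCM + 314 = 763623 + 314 = 763937.

763937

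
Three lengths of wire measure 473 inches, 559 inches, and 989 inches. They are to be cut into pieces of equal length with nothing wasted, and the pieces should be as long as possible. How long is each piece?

The greatest length dividing all of 473, 559, and 989 is their gcd.
473 = 11 × 43
559 = 13 × 43
989 = 23 × 43
gcd(473, 559, 989) = 43.

43 inches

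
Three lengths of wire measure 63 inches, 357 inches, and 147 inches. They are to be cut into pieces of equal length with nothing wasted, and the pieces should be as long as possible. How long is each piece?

The greatest length dividing all of 63, 357, and 147 is their gcd.
63 = 3^2 × 7
357 = 3 × 7 × 17
147 = 3 × 7^2
gcd(63, 357, 147) = 3 × 7 = 21.

21 inches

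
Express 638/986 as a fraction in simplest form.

11/17

638 = 2 × 11 × 29
986 = 2 × 17 × 29
gcd(638, 986) = 2 × 29 = 58.
Divide numerator and denominator by 58: 638/986 = 11/17.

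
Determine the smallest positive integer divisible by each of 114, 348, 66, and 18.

218196

114 = 2 × 3 × 19
348 = 2^2 × 3 × 29
66 = 2 × 3 × 11
18 = 2 × 3^2
LCM(114, 348, 66, 18) = 2^2 × 3^2 × 11 × 19 × 29 = 218196.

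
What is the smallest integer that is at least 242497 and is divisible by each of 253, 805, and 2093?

345345

The integer must be a common multiple of 253, 805, and 2093, so a multiple of their LCM.
253 = 11 × 23
805 = 5 × 7 × 23
2093 = 7 × 13 × 23
LCM(253, 805, 2093) = 5 × 7 × 11 × 13 × 23 = 115115.
Smallest multiple of 115115 that is ≥ 242497: ⌈242497/115115⌉ × 115115 = 3 × 115115 = 345345.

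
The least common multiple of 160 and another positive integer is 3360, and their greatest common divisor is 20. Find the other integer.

gcd × lcm = product of the two integers, so the other integer is (20 × 3360) / 160 = 420.

420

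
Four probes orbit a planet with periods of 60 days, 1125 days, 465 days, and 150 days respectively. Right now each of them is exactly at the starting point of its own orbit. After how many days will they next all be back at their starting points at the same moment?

139500 days

The first simultaneous occurrence is after LCM of the individual periods.
60 = 2^2 × 3 × 5
1125 = 3^2 × 5^3
465 = 3 × 5 × 31
150 = 2 × 3 × 5^2
LCM(60, 1125, 465, 150) = 2^2 × 3^2 × 5^3 × 31 = 139500.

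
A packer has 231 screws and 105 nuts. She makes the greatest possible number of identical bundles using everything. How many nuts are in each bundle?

5

Number of bundles = gcd(231, 105).
231 = 3 × 7 × 11
105 = 3 × 5 × 7
gcd(231, 105) = 3 × 7 = 21.
nuts per bundle = 105 / 21 = 5.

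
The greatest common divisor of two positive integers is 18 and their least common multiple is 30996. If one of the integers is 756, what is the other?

738

For two integers, gcd × lcm = product, so the other is (18 × 30996) / 756 = 557928 / 756 = 738.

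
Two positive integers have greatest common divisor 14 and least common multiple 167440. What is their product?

2344160

For any two positive integers, gcd × lcm = product = 14 × 167440 = 2344160.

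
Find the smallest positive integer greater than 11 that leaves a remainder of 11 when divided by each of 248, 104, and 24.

N − 11 must be a common multiple of 248, 104, and 24.
248 = 2^3 × 31
104 = 2^3 × 13
24 = 2^3 × 3
LCM(248, 104, 24) = 2^3 × 3 × 13 × 31 = 9672.
Smallest N > 11 is LCM + 11 = 9672 + 11 = 9683.

9683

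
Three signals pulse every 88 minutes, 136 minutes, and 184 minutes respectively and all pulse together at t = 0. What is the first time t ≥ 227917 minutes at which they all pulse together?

240856 minutes

Joint pulses occur at multiples of LCM(88, 136, 184).
88 = 2^3 × 11
136 = 2^3 × 17
184 = 2^3 × 23
LCM(88, 136, 184) = 2^3 × 11 × 17 × 23 = 34408.
Smallest multiple of 34408 that is ≥ 227917: ⌈227917/34408⌉ × 34408 = 7 × 34408 = 240856.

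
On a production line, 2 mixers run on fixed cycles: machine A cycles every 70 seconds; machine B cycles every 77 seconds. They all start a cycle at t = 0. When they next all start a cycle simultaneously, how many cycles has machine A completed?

They are all back at their starting positions together after one LCM of the periods.
70 = 2 × 5 × 7
77 = 7 × 11
LCM(70, 77) = 2 × 5 × 7 × 11 = 770.
Cycles for period 70: 770 / 70 = 11.

11 cycles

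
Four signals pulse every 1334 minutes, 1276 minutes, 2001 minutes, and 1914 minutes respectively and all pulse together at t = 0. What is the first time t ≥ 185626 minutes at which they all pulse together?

264132 minutes

Joint pulses occur at multiples of LCM(1334, 1276, 2001, 1914).
1334 = 2 × 23 × 29
1276 = 2^2 × 11 × 29
2001 = 3 × 23 × 29
1914 = 2 × 3 × 11 × 29
LCM(1334, 1276, 2001, 1914) = 2^2 × 3 × 11 × 23 × 29 = 88044.
Smallest multiple of 88044 that is ≥ 185626: ⌈185626/88044⌉ × 88044 = 3 × 88044 = 264132.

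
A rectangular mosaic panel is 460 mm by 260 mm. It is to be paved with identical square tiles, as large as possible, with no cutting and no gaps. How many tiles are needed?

299

Tile side = gcd(460, 260).
460 = 2^2 × 5 × 23
260 = 2^2 × 5 × 13
gcd(460, 260) = 2^2 × 5 = 20.
Tiles: (460/20) × (260/20) = 23 × 13 = 299.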